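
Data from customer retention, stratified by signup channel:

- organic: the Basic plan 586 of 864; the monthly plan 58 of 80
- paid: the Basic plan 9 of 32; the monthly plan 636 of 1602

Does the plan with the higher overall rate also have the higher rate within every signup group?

No

Organic: the Basic plan 586/864 = 67.8%, the monthly plan 58/80 = 72.5% → the monthly plan
Paid: the Basic plan 9/32 = 28.1%, the monthly plan 636/1602 = 39.7% → the monthly plan
Overall: the Basic plan 595/896 = 66.4%, the monthly plan 694/1682 = 41.3% → the Basic plan
The monthly plan wins each signup group but the Basic plan wins overall — the comparison reverses. The monthly plan's customers skew toward paid, which has a lower base rate.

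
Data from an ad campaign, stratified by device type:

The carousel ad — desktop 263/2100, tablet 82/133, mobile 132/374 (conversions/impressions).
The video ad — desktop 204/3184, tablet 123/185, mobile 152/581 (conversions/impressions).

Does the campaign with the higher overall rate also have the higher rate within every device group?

No

Desktop: the carousel ad 263/2100 = 12.5%, the video ad 204/3184 = 6.4% → the carousel ad
Tablet: the carousel ad 82/133 = 61.7%, the video ad 123/185 = 66.5% → the video ad
Mobile: the carousel ad 132/374 = 35.3%, the video ad 152/581 = 26.2% → the carousel ad
Overall: the carousel ad 477/2607 = 18.3%, the video ad 479/3950 = 12.1% → the carousel ad
Neither sweeps: the carousel ad wins 2 of 3 groups, the video ad wins 1. The carousel ad wins overall but not every group — no Simpson reversal.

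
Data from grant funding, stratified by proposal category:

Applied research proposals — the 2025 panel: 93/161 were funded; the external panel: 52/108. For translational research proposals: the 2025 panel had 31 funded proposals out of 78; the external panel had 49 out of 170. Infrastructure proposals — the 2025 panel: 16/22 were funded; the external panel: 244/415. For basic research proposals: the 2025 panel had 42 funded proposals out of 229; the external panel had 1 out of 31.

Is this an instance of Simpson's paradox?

Yes

Applied research: the 2025 panel 93/161 = 57.8%, the external panel 52/108 = 48.1% → the 2025 panel
Translational research: the 2025 panel 31/78 = 39.7%, the external panel 49/170 = 28.8% → the 2025 panel
Infrastructure: the 2025 panel 16/22 = 72.7%, the external panel 244/415 = 58.8% → the 2025 panel
Basic research: the 2025 panel 42/229 = 18.3%, the external panel 1/31 = 3.2% → the 2025 panel
Overall: the 2025 panel 182/490 = 37.1%, the external panel 346/724 = 47.8% → the external panel
The 2025 panel wins each proposal group but the external panel wins overall — the comparison reverses. The 2025 panel's proposals skew toward basic research, which has a lower base rate.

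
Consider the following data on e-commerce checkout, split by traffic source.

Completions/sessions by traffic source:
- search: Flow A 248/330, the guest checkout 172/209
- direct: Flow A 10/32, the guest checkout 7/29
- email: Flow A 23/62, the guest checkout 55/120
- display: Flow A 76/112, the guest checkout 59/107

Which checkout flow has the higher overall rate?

Flow A

Search: Flow A 248/330 = 75.2%, the guest checkout 172/209 = 82.3% → the guest checkout
Direct: Flow A 10/32 = 31.2%, the guest checkout 7/29 = 24.1% → Flow A
Email: Flow A 23/62 = 37.1%, the guest checkout 55/120 = 45.8% → the guest checkout
Display: Flow A 76/112 = 67.9%, the guest checkout 59/107 = 55.1% → Flow A
Overall: Flow A 357/536 = 66.6%, the guest checkout 293/465 = 63.0% → Flow A
(Neither sweeps every traffic group, but Flow A has the higher pooled rate.)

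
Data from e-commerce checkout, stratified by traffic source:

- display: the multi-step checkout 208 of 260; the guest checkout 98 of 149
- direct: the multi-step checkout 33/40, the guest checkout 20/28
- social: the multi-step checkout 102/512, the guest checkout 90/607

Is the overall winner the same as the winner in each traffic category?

Display: the multi-step checkout 208/260 = 80.0%, the guest checkout 98/149 = 65.8% → the multi-step checkout
Direct: the multi-step checkout 33/40 = 82.5%, the guest checkout 20/28 = 71.4% → the multi-step checkout
Social: the multi-step checkout 102/512 = 19.9%, the guest checkout 90/607 = 14.8% → the multi-step checkout
Overall: the multi-step checkout 343/812 = 42.2%, the guest checkout 208/784 = 26.5% → the multi-step checkout
The multi-step checkout wins overall and in every traffic group — no reversal.

Yes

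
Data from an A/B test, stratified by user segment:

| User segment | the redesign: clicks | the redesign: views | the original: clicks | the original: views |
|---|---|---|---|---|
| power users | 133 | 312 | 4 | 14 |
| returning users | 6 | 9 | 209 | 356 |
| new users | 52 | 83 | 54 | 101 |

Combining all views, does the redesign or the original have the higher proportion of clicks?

the original

Power users: the redesign 133/312 = 42.6%, the original 4/14 = 28.6% → the redesign
Returning users: the redesign 6/9 = 66.7%, the original 209/356 = 58.7% → the redesign
New users: the redesign 52/83 = 62.7%, the original 54/101 = 53.5% → the redesign
Overall: the redesign 191/404 = 47.3%, the original 267/471 = 56.7% → the original
(The redesign wins every user group but the original wins overall — the redesign's views skew toward the low-rate power users group.)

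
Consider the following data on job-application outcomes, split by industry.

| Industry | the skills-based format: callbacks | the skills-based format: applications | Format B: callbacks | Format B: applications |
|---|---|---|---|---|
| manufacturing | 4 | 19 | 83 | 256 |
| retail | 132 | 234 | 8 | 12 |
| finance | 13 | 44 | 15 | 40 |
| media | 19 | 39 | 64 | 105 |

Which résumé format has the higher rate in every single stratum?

Manufacturing: the skills-based format 4/19 = 21.1%, Format B 83/256 = 32.4% → Format B
Retail: the skills-based format 132/234 = 56.4%, Format B 8/12 = 66.7% → Format B
Finance: the skills-based format 13/44 = 29.5%, Format B 15/40 = 37.5% → Format B
Media: the skills-based format 19/39 = 48.7%, Format B 64/105 = 61.0% → Format B
Format B has the higher rate in all 4 groups.

Format B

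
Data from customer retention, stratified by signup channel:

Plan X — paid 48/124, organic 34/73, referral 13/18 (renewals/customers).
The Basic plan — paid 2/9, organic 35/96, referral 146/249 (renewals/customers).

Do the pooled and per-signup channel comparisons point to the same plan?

No

Paid: Plan X 48/124 = 38.7%, the Basic plan 2/9 = 22.2% → Plan X
Organic: Plan X 34/73 = 46.6%, the Basic plan 35/96 = 36.5% → Plan X
Referral: Plan X 13/18 = 72.2%, the Basic plan 146/249 = 58.6% → Plan X
Overall: Plan X 95/215 = 44.2%, the Basic plan 183/354 = 51.7% → the Basic plan
Plan X wins each signup group but the Basic plan wins overall — the comparison reverses. Plan X's customers skew toward paid, which has a lower base rate.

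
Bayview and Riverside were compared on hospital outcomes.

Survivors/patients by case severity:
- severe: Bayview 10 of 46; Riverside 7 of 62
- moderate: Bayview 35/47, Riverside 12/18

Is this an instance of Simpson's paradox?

Severe: Bayview 10/46 = 21.7%, Riverside 7/62 = 11.3% → Bayview
Moderate: Bayview 35/47 = 74.5%, Riverside 12/18 = 66.7% → Bayview
Overall: Bayview 45/93 = 48.4%, Riverside 19/80 = 23.8% → Bayview
Bayview wins overall and in every case group — no reversal.

No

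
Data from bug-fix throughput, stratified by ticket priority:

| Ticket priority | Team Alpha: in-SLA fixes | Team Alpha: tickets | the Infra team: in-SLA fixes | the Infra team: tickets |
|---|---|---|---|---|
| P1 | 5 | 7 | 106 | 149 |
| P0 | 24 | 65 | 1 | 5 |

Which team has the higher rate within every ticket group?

P1: Team Alpha 5/7 = 71.4%, the Infra team 106/149 = 71.1% → Team Alpha
P0: Team Alpha 24/65 = 36.9%, the Infra team 1/5 = 20.0% → Team Alpha
Team Alpha has the higher rate in both groups.

Team Alpha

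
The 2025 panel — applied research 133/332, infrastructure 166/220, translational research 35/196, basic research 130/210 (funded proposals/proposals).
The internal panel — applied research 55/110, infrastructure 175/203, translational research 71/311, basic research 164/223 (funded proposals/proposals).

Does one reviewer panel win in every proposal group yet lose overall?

No

Applied research: the 2025 panel 133/332 = 40.1%, the internal panel 55/110 = 50.0% → the internal panel
Infrastructure: the 2025 panel 166/220 = 75.5%, the internal panel 175/203 = 86.2% → the internal panel
Translational research: the 2025 panel 35/196 = 17.9%, the internal panel 71/311 = 22.8% → the internal panel
Basic research: the 2025 panel 130/210 = 61.9%, the internal panel 164/223 = 73.5% → the internal panel
Overall: the 2025 panel 464/958 = 48.4%, the internal panel 465/847 = 54.9% → the internal panel
The internal panel wins overall and in every proposal group — no reversal.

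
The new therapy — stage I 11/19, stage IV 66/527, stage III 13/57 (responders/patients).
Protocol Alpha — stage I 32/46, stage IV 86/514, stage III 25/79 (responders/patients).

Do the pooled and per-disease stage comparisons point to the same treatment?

Yes

Stage I: the new therapy 11/19 = 57.9%, Protocol Alpha 32/46 = 69.6% → Protocol Alpha
Stage IV: the new therapy 66/527 = 12.5%, Protocol Alpha 86/514 = 16.7% → Protocol Alpha
Stage III: the new therapy 13/57 = 22.8%, Protocol Alpha 25/79 = 31.6% → Protocol Alpha
Overall: the new therapy 90/603 = 14.9%, Protocol Alpha 143/639 = 22.4% → Protocol Alpha
Protocol Alpha wins overall and in every disease group — no reversal.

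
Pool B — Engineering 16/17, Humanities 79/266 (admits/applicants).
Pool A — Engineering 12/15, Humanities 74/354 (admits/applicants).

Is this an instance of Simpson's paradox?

No

Engineering: Pool B 16/17 = 94.1%, Pool A 12/15 = 80.0% → Pool B
Humanities: Pool B 79/266 = 29.7%, Pool A 74/354 = 20.9% → Pool B
Overall: Pool B 95/283 = 33.6%, Pool A 86/369 = 23.3% → Pool B
Pool B wins overall and in every department group — no reversal.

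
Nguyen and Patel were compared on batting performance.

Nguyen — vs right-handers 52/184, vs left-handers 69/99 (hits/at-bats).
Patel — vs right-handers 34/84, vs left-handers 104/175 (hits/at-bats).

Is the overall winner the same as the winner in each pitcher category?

No

Vs right-handers: Nguyen 52/184 = 28.3%, Patel 34/84 = 40.5% → Patel
Vs left-handers: Nguyen 69/99 = 69.7%, Patel 104/175 = 59.4% → Nguyen
Overall: Nguyen 121/283 = 42.8%, Patel 138/259 = 53.3% → Patel
Neither sweeps: Nguyen wins 1 of 2 groups, Patel wins 1. Patel wins overall but not every group — no Simpson reversal.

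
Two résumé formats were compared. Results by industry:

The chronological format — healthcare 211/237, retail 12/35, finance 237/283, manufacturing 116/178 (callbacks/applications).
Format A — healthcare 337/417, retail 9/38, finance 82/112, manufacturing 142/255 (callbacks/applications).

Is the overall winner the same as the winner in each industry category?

Yes

Healthcare: the chronological format 211/237 = 89.0%, Format A 337/417 = 80.8% → the chronological format
Retail: the chronological format 12/35 = 34.3%, Format A 9/38 = 23.7% → the chronological format
Finance: the chronological format 237/283 = 83.7%, Format A 82/112 = 73.2% → the chronological format
Manufacturing: the chronological format 116/178 = 65.2%, Format A 142/255 = 55.7% → the chronological format
Overall: the chronological format 576/733 = 78.6%, Format A 570/822 = 69.3% → the chronological format
The chronological format wins overall and in every industry group — no reversal.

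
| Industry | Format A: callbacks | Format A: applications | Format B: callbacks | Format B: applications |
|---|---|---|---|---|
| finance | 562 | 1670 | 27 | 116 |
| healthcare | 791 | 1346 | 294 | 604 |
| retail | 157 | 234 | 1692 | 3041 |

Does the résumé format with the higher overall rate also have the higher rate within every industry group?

No

Finance: Format A 562/1670 = 33.7%, Format B 27/116 = 23.3% → Format A
Healthcare: Format A 791/1346 = 58.8%, Format B 294/604 = 48.7% → Format A
Retail: Format A 157/234 = 67.1%, Format B 1692/3041 = 55.6% → Format A
Overall: Format A 1510/3250 = 46.5%, Format B 2013/3761 = 53.5% → Format B
Format A wins each industry group but Format B wins overall — the comparison reverses. Format A's applications skew toward finance, which has a lower base rate.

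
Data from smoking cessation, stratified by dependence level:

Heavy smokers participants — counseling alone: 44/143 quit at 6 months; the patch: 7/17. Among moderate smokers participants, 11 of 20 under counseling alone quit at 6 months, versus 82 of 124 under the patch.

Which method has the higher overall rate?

the patch

Heavy smokers: counseling alone 44/143 = 30.8%, the patch 7/17 = 41.2% → the patch
Moderate smokers: counseling alone 11/20 = 55.0%, the patch 82/124 = 66.1% → the patch
Overall: counseling alone 55/163 = 33.7%, the patch 89/141 = 63.1% → the patch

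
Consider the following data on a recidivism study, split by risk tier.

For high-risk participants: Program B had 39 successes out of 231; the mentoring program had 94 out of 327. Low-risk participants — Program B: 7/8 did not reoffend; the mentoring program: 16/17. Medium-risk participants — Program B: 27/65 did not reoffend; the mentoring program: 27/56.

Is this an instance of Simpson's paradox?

No

High-risk: Program B 39/231 = 16.9%, the mentoring program 94/327 = 28.7% → the mentoring program
Low-risk: Program B 7/8 = 87.5%, the mentoring program 16/17 = 94.1% → the mentoring program
Medium-risk: Program B 27/65 = 41.5%, the mentoring program 27/56 = 48.2% → the mentoring program
Overall: Program B 73/304 = 24.0%, the mentoring program 137/400 = 34.2% → the mentoring program
The mentoring program wins overall and in every risk group — no reversal.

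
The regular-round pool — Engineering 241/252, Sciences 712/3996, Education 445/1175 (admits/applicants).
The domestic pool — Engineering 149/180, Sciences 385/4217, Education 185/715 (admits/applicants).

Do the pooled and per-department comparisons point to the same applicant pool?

Yes

Engineering: the regular-round pool 241/252 = 95.6%, the domestic pool 149/180 = 82.8% → the regular-round pool
Sciences: the regular-round pool 712/3996 = 17.8%, the domestic pool 385/4217 = 9.1% → the regular-round pool
Education: the regular-round pool 445/1175 = 37.9%, the domestic pool 185/715 = 25.9% → the regular-round pool
Overall: the regular-round pool 1398/5423 = 25.8%, the domestic pool 719/5112 = 14.1% → the regular-round pool
The regular-round pool wins overall and in every department group — no reversal.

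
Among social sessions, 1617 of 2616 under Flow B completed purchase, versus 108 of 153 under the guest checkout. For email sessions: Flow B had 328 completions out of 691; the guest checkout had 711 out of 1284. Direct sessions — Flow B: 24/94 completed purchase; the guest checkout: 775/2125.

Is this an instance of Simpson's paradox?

Social: Flow B 1617/2616 = 61.8%, the guest checkout 108/153 = 70.6% → the guest checkout
Email: Flow B 328/691 = 47.5%, the guest checkout 711/1284 = 55.4% → the guest checkout
Direct: Flow B 24/94 = 25.5%, the guest checkout 775/2125 = 36.5% → the guest checkout
Overall: Flow B 1969/3401 = 57.9%, the guest checkout 1594/3562 = 44.8% → Flow B
The guest checkout wins each traffic group but Flow B wins overall — the comparison reverses. The guest checkout's sessions skew toward direct, which has a lower base rate.

Yes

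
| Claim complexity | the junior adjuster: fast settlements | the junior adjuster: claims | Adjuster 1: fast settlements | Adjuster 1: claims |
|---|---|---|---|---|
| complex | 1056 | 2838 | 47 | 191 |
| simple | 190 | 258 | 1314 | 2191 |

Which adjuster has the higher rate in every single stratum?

the junior adjuster

Complex: the junior adjuster 1056/2838 = 37.2%, Adjuster 1 47/191 = 24.6% → the junior adjuster
Simple: the junior adjuster 190/258 = 73.6%, Adjuster 1 1314/2191 = 60.0% → the junior adjuster
The junior adjuster has the higher rate in both groups.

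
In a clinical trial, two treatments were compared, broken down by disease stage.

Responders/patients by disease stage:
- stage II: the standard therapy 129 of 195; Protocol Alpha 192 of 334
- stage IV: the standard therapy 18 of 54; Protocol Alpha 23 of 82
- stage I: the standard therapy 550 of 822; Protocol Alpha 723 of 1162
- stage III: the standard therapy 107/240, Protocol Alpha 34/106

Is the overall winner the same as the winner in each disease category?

Yes

Stage II: the standard therapy 129/195 = 66.2%, Protocol Alpha 192/334 = 57.5% → the standard therapy
Stage IV: the standard therapy 18/54 = 33.3%, Protocol Alpha 23/82 = 28.0% → the standard therapy
Stage I: the standard therapy 550/822 = 66.9%, Protocol Alpha 723/1162 = 62.2% → the standard therapy
Stage III: the standard therapy 107/240 = 44.6%, Protocol Alpha 34/106 = 32.1% → the standard therapy
Overall: the standard therapy 804/1311 = 61.3%, Protocol Alpha 972/1684 = 57.7% → the standard therapy
The standard therapy wins overall and in every disease group — no reversal.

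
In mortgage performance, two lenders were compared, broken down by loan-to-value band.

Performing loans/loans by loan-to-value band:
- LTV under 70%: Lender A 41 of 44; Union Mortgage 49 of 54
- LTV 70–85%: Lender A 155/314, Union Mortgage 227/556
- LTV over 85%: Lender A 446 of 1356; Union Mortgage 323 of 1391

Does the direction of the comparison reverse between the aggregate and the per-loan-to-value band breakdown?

LTV under 70%: Lender A 41/44 = 93.2%, Union Mortgage 49/54 = 90.7% → Lender A
LTV 70–85%: Lender A 155/314 = 49.4%, Union Mortgage 227/556 = 40.8% → Lender A
LTV over 85%: Lender A 446/1356 = 32.9%, Union Mortgage 323/1391 = 23.2% → Lender A
Overall: Lender A 642/1714 = 37.5%, Union Mortgage 599/2001 = 29.9% → Lender A
Lender A wins overall and in every loan-to-value group — no reversal.

No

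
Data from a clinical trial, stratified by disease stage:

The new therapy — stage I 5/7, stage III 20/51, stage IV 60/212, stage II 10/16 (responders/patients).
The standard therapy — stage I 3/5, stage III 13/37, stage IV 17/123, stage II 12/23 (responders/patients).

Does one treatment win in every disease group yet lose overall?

Stage I: the new therapy 5/7 = 71.4%, the standard therapy 3/5 = 60.0% → the new therapy
Stage III: the new therapy 20/51 = 39.2%, the standard therapy 13/37 = 35.1% → the new therapy
Stage IV: the new therapy 60/212 = 28.3%, the standard therapy 17/123 = 13.8% → the new therapy
Stage II: the new therapy 10/16 = 62.5%, the standard therapy 12/23 = 52.2% → the new therapy
Overall: the new therapy 95/286 = 33.2%, the standard therapy 45/188 = 23.9% → the new therapy
The new therapy wins overall and in every disease group — no reversal.

No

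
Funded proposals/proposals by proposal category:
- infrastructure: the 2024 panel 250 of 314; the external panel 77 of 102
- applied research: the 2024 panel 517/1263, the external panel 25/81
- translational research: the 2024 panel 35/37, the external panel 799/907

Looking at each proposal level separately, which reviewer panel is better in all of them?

Infrastructure: the 2024 panel 250/314 = 79.6%, the external panel 77/102 = 75.5% → the 2024 panel
Applied research: the 2024 panel 517/1263 = 40.9%, the external panel 25/81 = 30.9% → the 2024 panel
Translational research: the 2024 panel 35/37 = 94.6%, the external panel 799/907 = 88.1% → the 2024 panel
The 2024 panel has the higher rate in all 3 groups.

the 2024 panel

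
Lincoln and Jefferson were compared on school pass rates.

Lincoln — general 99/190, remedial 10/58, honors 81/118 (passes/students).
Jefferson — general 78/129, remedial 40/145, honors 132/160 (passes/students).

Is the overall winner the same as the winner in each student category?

Yes

General: Lincoln 99/190 = 52.1%, Jefferson 78/129 = 60.5% → Jefferson
Remedial: Lincoln 10/58 = 17.2%, Jefferson 40/145 = 27.6% → Jefferson
Honors: Lincoln 81/118 = 68.6%, Jefferson 132/160 = 82.5% → Jefferson
Overall: Lincoln 190/366 = 51.9%, Jefferson 250/434 = 57.6% → Jefferson
Jefferson wins overall and in every student group — no reversal.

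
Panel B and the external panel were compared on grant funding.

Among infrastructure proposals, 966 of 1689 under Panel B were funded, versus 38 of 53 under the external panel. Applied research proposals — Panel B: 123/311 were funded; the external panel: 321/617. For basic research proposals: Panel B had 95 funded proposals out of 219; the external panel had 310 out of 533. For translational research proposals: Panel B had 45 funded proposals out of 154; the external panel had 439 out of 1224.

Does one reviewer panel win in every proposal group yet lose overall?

Yes

Infrastructure: Panel B 966/1689 = 57.2%, the external panel 38/53 = 71.7% → the external panel
Applied research: Panel B 123/311 = 39.5%, the external panel 321/617 = 52.0% → the external panel
Basic research: Panel B 95/219 = 43.4%, the external panel 310/533 = 58.2% → the external panel
Translational research: Panel B 45/154 = 29.2%, the external panel 439/1224 = 35.9% → the external panel
Overall: Panel B 1229/2373 = 51.8%, the external panel 1108/2427 = 45.7% → Panel B
The external panel wins each proposal group but Panel B wins overall — the comparison reverses. The external panel's proposals skew toward translational research, which has a lower base rate.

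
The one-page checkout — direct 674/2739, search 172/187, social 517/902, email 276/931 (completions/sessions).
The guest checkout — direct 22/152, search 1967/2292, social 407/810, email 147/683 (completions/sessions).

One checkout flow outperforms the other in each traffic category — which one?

Direct: the one-page checkout 674/2739 = 24.6%, the guest checkout 22/152 = 14.5% → the one-page checkout
Search: the one-page checkout 172/187 = 92.0%, the guest checkout 1967/2292 = 85.8% → the one-page checkout
Social: the one-page checkout 517/902 = 57.3%, the guest checkout 407/810 = 50.2% → the one-page checkout
Email: the one-page checkout 276/931 = 29.6%, the guest checkout 147/683 = 21.5% → the one-page checkout
The one-page checkout has the higher rate in all 4 groups.

the one-page checkout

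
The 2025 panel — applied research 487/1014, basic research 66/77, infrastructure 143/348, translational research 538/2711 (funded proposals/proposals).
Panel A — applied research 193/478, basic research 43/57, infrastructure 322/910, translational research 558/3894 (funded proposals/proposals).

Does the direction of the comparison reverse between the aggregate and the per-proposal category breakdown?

No

Applied research: the 2025 panel 487/1014 = 48.0%, Panel A 193/478 = 40.4% → the 2025 panel
Basic research: the 2025 panel 66/77 = 85.7%, Panel A 43/57 = 75.4% → the 2025 panel
Infrastructure: the 2025 panel 143/348 = 41.1%, Panel A 322/910 = 35.4% → the 2025 panel
Translational research: the 2025 panel 538/2711 = 19.8%, Panel A 558/3894 = 14.3% → the 2025 panel
Overall: the 2025 panel 1234/4150 = 29.7%, Panel A 1116/5339 = 20.9% → the 2025 panel
The 2025 panel wins overall and in every proposal group — no reversal.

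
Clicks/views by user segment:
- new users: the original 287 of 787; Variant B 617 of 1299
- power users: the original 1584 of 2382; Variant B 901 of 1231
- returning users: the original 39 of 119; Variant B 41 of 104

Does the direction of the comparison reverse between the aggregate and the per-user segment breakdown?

New users: the original 287/787 = 36.5%, Variant B 617/1299 = 47.5% → Variant B
Power users: the original 1584/2382 = 66.5%, Variant B 901/1231 = 73.2% → Variant B
Returning users: the original 39/119 = 32.8%, Variant B 41/104 = 39.4% → Variant B
Overall: the original 1910/3288 = 58.1%, Variant B 1559/2634 = 59.2% → Variant B
Variant B wins overall and in every user group — no reversal.

No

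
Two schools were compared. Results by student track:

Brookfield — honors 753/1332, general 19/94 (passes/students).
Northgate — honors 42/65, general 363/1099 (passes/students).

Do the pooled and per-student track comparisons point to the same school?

Honors: Brookfield 753/1332 = 56.5%, Northgate 42/65 = 64.6% → Northgate
General: Brookfield 19/94 = 20.2%, Northgate 363/1099 = 33.0% → Northgate
Overall: Brookfield 772/1426 = 54.1%, Northgate 405/1164 = 34.8% → Brookfield
Northgate wins each student group but Brookfield wins overall — the comparison reverses. Northgate's students skew toward general, which has a lower base rate.

No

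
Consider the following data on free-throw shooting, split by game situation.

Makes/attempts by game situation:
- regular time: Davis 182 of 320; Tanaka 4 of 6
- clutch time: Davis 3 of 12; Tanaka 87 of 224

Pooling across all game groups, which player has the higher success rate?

Davis

Regular time: Davis 182/320 = 56.9%, Tanaka 4/6 = 66.7% → Tanaka
Clutch time: Davis 3/12 = 25.0%, Tanaka 87/224 = 38.8% → Tanaka
Overall: Davis 185/332 = 55.7%, Tanaka 91/230 = 39.6% → Davis
(Tanaka wins every game group but Davis wins overall — Tanaka's attempts skew toward the low-rate clutch time group.)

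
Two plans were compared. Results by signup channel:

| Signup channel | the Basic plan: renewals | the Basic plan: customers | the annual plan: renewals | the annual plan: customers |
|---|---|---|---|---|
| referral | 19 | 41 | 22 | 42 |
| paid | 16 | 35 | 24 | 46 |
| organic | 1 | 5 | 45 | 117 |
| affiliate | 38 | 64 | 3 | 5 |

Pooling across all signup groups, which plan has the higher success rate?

the Basic plan

Referral: the Basic plan 19/41 = 46.3%, the annual plan 22/42 = 52.4% → the annual plan
Paid: the Basic plan 16/35 = 45.7%, the annual plan 24/46 = 52.2% → the annual plan
Organic: the Basic plan 1/5 = 20.0%, the annual plan 45/117 = 38.5% → the annual plan
Affiliate: the Basic plan 38/64 = 59.4%, the annual plan 3/5 = 60.0% → the annual plan
Overall: the Basic plan 74/145 = 51.0%, the annual plan 94/210 = 44.8% → the Basic plan
(The annual plan wins every signup group but the Basic plan wins overall — the annual plan's customers skew toward the low-rate organic group.)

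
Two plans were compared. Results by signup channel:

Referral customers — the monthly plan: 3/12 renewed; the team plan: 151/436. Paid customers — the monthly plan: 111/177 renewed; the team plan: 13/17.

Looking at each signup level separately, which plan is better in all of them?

Referral: the monthly plan 3/12 = 25.0%, the team plan 151/436 = 34.6% → the team plan
Paid: the monthly plan 111/177 = 62.7%, the team plan 13/17 = 76.5% → the team plan
The team plan has the higher rate in both groups.

the team plan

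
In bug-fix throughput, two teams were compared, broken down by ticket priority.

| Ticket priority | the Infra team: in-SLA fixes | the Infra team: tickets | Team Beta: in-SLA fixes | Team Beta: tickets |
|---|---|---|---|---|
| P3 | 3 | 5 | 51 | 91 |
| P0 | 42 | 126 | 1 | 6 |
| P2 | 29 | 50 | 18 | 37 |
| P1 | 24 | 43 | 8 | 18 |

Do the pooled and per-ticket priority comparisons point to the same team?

No

P3: the Infra team 3/5 = 60.0%, Team Beta 51/91 = 56.0% → the Infra team
P0: the Infra team 42/126 = 33.3%, Team Beta 1/6 = 16.7% → the Infra team
P2: the Infra team 29/50 = 58.0%, Team Beta 18/37 = 48.6% → the Infra team
P1: the Infra team 24/43 = 55.8%, Team Beta 8/18 = 44.4% → the Infra team
Overall: the Infra team 98/224 = 43.8%, Team Beta 78/152 = 51.3% → Team Beta
The Infra team wins each ticket group but Team Beta wins overall — the comparison reverses. The Infra team's tickets skew toward P0, which has a lower base rate.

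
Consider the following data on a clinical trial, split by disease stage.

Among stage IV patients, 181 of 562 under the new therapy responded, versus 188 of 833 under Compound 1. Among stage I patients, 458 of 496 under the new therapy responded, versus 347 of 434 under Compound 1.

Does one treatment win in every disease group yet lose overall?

Stage IV: the new therapy 181/562 = 32.2%, Compound 1 188/833 = 22.6% → the new therapy
Stage I: the new therapy 458/496 = 92.3%, Compound 1 347/434 = 80.0% → the new therapy
Overall: the new therapy 639/1058 = 60.4%, Compound 1 535/1267 = 42.2% → the new therapy
The new therapy wins overall and in every disease group — no reversal.

No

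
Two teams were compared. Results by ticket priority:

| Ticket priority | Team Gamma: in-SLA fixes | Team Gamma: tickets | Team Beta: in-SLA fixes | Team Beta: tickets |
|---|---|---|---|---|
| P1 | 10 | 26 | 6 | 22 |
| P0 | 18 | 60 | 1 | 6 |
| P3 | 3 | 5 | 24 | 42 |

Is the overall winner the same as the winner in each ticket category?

P1: Team Gamma 10/26 = 38.5%, Team Beta 6/22 = 27.3% → Team Gamma
P0: Team Gamma 18/60 = 30.0%, Team Beta 1/6 = 16.7% → Team Gamma
P3: Team Gamma 3/5 = 60.0%, Team Beta 24/42 = 57.1% → Team Gamma
Overall: Team Gamma 31/91 = 34.1%, Team Beta 31/70 = 44.3% → Team Beta
Team Gamma wins each ticket group but Team Beta wins overall — the comparison reverses. Team Gamma's tickets skew toward P0, which has a lower base rate.

No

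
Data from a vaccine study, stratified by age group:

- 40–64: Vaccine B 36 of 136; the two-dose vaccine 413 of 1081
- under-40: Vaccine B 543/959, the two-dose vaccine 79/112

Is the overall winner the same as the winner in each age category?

No

40–64: Vaccine B 36/136 = 26.5%, the two-dose vaccine 413/1081 = 38.2% → the two-dose vaccine
Under-40: Vaccine B 543/959 = 56.6%, the two-dose vaccine 79/112 = 70.5% → the two-dose vaccine
Overall: Vaccine B 579/1095 = 52.9%, the two-dose vaccine 492/1193 = 41.2% → Vaccine B
The two-dose vaccine wins each age group but Vaccine B wins overall — the comparison reverses. The two-dose vaccine's recipients skew toward 40–64, which has a lower base rate.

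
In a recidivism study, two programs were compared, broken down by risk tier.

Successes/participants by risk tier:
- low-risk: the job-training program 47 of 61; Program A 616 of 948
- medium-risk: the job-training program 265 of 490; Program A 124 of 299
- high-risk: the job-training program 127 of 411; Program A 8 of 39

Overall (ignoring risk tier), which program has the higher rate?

Low-risk: the job-training program 47/61 = 77.0%, Program A 616/948 = 65.0% → the job-training program
Medium-risk: the job-training program 265/490 = 54.1%, Program A 124/299 = 41.5% → the job-training program
High-risk: the job-training program 127/411 = 30.9%, Program A 8/39 = 20.5% → the job-training program
Overall: the job-training program 439/962 = 45.6%, Program A 748/1286 = 58.2% → Program A
(The job-training program wins every risk group but Program A wins overall — the job-training program's participants skew toward the low-rate high-risk group.)

Program A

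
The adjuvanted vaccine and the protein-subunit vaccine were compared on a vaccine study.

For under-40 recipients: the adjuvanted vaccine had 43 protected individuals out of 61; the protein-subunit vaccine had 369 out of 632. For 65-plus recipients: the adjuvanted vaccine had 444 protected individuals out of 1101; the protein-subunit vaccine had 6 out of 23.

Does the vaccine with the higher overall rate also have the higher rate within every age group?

No

Under-40: the adjuvanted vaccine 43/61 = 70.5%, the protein-subunit vaccine 369/632 = 58.4% → the adjuvanted vaccine
65-plus: the adjuvanted vaccine 444/1101 = 40.3%, the protein-subunit vaccine 6/23 = 26.1% → the adjuvanted vaccine
Overall: the adjuvanted vaccine 487/1162 = 41.9%, the protein-subunit vaccine 375/655 = 57.3% → the protein-subunit vaccine
The adjuvanted vaccine wins each age group but the protein-subunit vaccine wins overall — the comparison reverses. The adjuvanted vaccine's recipients skew toward 65-plus, which has a lower base rate.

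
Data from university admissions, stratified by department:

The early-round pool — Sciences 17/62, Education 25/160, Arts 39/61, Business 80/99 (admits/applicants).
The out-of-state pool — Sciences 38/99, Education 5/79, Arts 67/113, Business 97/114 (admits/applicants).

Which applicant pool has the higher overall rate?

the out-of-state pool

Sciences: the early-round pool 17/62 = 27.4%, the out-of-state pool 38/99 = 38.4% → the out-of-state pool
Education: the early-round pool 25/160 = 15.6%, the out-of-state pool 5/79 = 6.3% → the early-round pool
Arts: the early-round pool 39/61 = 63.9%, the out-of-state pool 67/113 = 59.3% → the early-round pool
Business: the early-round pool 80/99 = 80.8%, the out-of-state pool 97/114 = 85.1% → the out-of-state pool
Overall: the early-round pool 161/382 = 42.1%, the out-of-state pool 207/405 = 51.1% → the out-of-state pool
(Neither sweeps every department group, but the out-of-state pool has the higher pooled rate.)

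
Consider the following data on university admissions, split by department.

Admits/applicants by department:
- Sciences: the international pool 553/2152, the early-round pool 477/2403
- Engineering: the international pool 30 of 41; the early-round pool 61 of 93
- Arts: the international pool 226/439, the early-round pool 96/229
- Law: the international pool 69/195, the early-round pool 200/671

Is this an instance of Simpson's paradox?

Sciences: the international pool 553/2152 = 25.7%, the early-round pool 477/2403 = 19.9% → the international pool
Engineering: the international pool 30/41 = 73.2%, the early-round pool 61/93 = 65.6% → the international pool
Arts: the international pool 226/439 = 51.5%, the early-round pool 96/229 = 41.9% → the international pool
Law: the international pool 69/195 = 35.4%, the early-round pool 200/671 = 29.8% → the international pool
Overall: the international pool 878/2827 = 31.1%, the early-round pool 834/3396 = 24.6% → the international pool
The international pool wins overall and in every department group — no reversal.

No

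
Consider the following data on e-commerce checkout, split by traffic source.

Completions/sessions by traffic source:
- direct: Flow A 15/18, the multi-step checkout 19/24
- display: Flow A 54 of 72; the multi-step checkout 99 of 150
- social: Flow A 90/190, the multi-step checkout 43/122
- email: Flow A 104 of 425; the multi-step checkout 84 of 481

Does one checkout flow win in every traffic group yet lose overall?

No

Direct: Flow A 15/18 = 83.3%, the multi-step checkout 19/24 = 79.2% → Flow A
Display: Flow A 54/72 = 75.0%, the multi-step checkout 99/150 = 66.0% → Flow A
Social: Flow A 90/190 = 47.4%, the multi-step checkout 43/122 = 35.2% → Flow A
Email: Flow A 104/425 = 24.5%, the multi-step checkout 84/481 = 17.5% → Flow A
Overall: Flow A 263/705 = 37.3%, the multi-step checkout 245/777 = 31.5% → Flow A
Flow A wins overall and in every traffic group — no reversal.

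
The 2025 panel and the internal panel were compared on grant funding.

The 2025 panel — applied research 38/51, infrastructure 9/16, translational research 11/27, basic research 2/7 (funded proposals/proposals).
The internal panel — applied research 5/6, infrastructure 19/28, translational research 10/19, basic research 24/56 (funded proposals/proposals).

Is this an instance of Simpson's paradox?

Yes

Applied research: the 2025 panel 38/51 = 74.5%, the internal panel 5/6 = 83.3% → the internal panel
Infrastructure: the 2025 panel 9/16 = 56.2%, the internal panel 19/28 = 67.9% → the internal panel
Translational research: the 2025 panel 11/27 = 40.7%, the internal panel 10/19 = 52.6% → the internal panel
Basic research: the 2025 panel 2/7 = 28.6%, the internal panel 24/56 = 42.9% → the internal panel
Overall: the 2025 panel 60/101 = 59.4%, the internal panel 58/109 = 53.2% → the 2025 panel
The internal panel wins each proposal group but the 2025 panel wins overall — the comparison reverses. The internal panel's proposals skew toward basic research, which has a lower base rate.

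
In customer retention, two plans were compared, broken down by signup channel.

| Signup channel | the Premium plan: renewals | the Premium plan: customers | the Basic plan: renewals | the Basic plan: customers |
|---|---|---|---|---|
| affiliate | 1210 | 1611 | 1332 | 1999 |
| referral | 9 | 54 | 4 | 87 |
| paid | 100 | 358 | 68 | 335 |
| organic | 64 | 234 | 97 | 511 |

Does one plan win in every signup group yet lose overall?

No

Affiliate: the Premium plan 1210/1611 = 75.1%, the Basic plan 1332/1999 = 66.6% → the Premium plan
Referral: the Premium plan 9/54 = 16.7%, the Basic plan 4/87 = 4.6% → the Premium plan
Paid: the Premium plan 100/358 = 27.9%, the Basic plan 68/335 = 20.3% → the Premium plan
Organic: the Premium plan 64/234 = 27.4%, the Basic plan 97/511 = 19.0% → the Premium plan
Overall: the Premium plan 1383/2257 = 61.3%, the Basic plan 1501/2932 = 51.2% → the Premium plan
The Premium plan wins overall and in every signup group — no reversal.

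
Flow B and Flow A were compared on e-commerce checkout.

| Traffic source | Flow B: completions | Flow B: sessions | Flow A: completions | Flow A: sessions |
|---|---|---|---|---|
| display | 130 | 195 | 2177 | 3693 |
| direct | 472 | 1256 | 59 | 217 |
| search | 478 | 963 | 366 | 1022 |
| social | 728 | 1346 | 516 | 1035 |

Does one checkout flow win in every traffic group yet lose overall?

Display: Flow B 130/195 = 66.7%, Flow A 2177/3693 = 58.9% → Flow B
Direct: Flow B 472/1256 = 37.6%, Flow A 59/217 = 27.2% → Flow B
Search: Flow B 478/963 = 49.6%, Flow A 366/1022 = 35.8% → Flow B
Social: Flow B 728/1346 = 54.1%, Flow A 516/1035 = 49.9% → Flow B
Overall: Flow B 1808/3760 = 48.1%, Flow A 3118/5967 = 52.3% → Flow A
Flow B wins each traffic group but Flow A wins overall — the comparison reverses. Flow B's sessions skew toward direct, which has a lower base rate.

Yes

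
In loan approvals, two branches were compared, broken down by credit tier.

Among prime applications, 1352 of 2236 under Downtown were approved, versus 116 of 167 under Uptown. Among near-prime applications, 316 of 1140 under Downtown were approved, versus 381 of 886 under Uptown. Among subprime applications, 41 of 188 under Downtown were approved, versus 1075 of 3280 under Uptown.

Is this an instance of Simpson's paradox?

Yes

Prime: Downtown 1352/2236 = 60.5%, Uptown 116/167 = 69.5% → Uptown
Near-prime: Downtown 316/1140 = 27.7%, Uptown 381/886 = 43.0% → Uptown
Subprime: Downtown 41/188 = 21.8%, Uptown 1075/3280 = 32.8% → Uptown
Overall: Downtown 1709/3564 = 48.0%, Uptown 1572/4333 = 36.3% → Downtown
Uptown wins each credit group but Downtown wins overall — the comparison reverses. Uptown's applications skew toward subprime, which has a lower base rate.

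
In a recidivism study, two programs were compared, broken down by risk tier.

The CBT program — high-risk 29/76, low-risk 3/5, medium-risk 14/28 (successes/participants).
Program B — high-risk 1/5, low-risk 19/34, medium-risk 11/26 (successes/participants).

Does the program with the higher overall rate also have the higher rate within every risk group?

High-risk: the CBT program 29/76 = 38.2%, Program B 1/5 = 20.0% → the CBT program
Low-risk: the CBT program 3/5 = 60.0%, Program B 19/34 = 55.9% → the CBT program
Medium-risk: the CBT program 14/28 = 50.0%, Program B 11/26 = 42.3% → the CBT program
Overall: the CBT program 46/109 = 42.2%, Program B 31/65 = 47.7% → Program B
The CBT program wins each risk group but Program B wins overall — the comparison reverses. The CBT program's participants skew toward high-risk, which has a lower base rate.

No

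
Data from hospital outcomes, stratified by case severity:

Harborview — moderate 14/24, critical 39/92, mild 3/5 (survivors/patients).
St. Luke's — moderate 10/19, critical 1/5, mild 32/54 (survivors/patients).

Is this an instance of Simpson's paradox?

Yes

Moderate: Harborview 14/24 = 58.3%, St. Luke's 10/19 = 52.6% → Harborview
Critical: Harborview 39/92 = 42.4%, St. Luke's 1/5 = 20.0% → Harborview
Mild: Harborview 3/5 = 60.0%, St. Luke's 32/54 = 59.3% → Harborview
Overall: Harborview 56/121 = 46.3%, St. Luke's 43/78 = 55.1% → St. Luke's
Harborview wins each case group but St. Luke's wins overall — the comparison reverses. Harborview's patients skew toward critical, which has a lower base rate.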